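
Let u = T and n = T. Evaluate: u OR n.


Disjunction is false only when both operands are false.
Substitute: u=T, n=T.
T OR T evaluates to T.

T


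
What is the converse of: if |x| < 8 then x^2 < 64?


The converse of (P → Q) is (Q → P). It is not in general equivalent to the original.
Here P = '|x| < 8' and Q = 'x^2 < 64'.

If x^2 < 64, then |x| < 8.


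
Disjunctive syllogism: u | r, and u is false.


Disjunctive syllogism: from (P ∨ Q) and ¬P, infer Q.
One disjunct, 'u', is ruled out; the other must hold.

r


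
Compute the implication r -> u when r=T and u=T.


Implication is false only when antecedent is true and consequent is false.
Substitute: r=T, u=T.
T -> T evaluates to T.

T


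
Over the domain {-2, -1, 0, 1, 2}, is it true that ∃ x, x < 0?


Evaluate the predicate on each element: -2:T, -1:T, 0:F, 1:F, 2:F.
Witness x = -2 satisfies the predicate.

T


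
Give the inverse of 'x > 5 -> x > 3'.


The inverse of (P → Q) is (¬P → ¬Q). It is equivalent to the converse, not to the original.
Here P = 'x > 5' and Q = 'x > 3'.

If not (x > 5), then not (x > 3).


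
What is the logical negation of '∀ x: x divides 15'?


¬(∀ x: φ) = ∃ x: ¬φ, and ¬(∃ x: φ) = ∀ x: ¬φ.
Apply to the universal statement.

∃ x: ¬(x divides 15)


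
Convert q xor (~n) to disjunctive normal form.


Step 1: q ⊕ (¬n) is true exactly when they disagree: (q ∧ ¬(¬n)) ∨ (¬q ∧ (¬n)).
Step 2: Eliminate any double negations (¬¬X = X).

(q & n) | ((~q) & (~n))


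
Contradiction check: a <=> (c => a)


Truth table over {a, c}:
a | c | φ
---------
False | False | False
True | False | True
False | True | True
True | True | True
Satisfying assignment at row 2: a=True, c=False gives True.

No, it is not a contradiction.


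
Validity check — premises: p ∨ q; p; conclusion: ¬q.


This is affirming a disjunct (fallacy). There exist truth assignments where the premises are all true but the conclusion is false.

Invalid.


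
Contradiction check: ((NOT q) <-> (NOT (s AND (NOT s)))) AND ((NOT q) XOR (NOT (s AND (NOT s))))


Truth table over {q, s}:
q | s | φ
---------
F | F | F
T | F | F
F | T | F
T | T | F
Every row is false.

Yes, it is a contradiction.


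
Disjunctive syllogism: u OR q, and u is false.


Disjunctive syllogism: from (P ∨ Q) and ¬P, infer Q.
One disjunct, 'u', is ruled out; the other must hold.

q


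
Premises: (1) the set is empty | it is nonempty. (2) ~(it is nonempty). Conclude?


Disjunctive syllogism: from (P ∨ Q) and ¬P, infer Q.
One disjunct, 'it is nonempty', is ruled out; the other must hold.

the set is empty


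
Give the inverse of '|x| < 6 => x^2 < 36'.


The inverse of (P → Q) is (¬P → ¬Q). It is equivalent to the converse, not to the original.
Here P = '|x| < 6' and Q = 'x^2 < 36'.

If not (|x| < 6), then not (x^2 < 36).


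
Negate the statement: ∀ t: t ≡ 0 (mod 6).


¬(∀ x: φ) = ∃ x: ¬φ, and ¬(∃ x: φ) = ∀ x: ¬φ.
Apply to the universal statement.

∃ t: ¬(t ≡ 0 (mod 6))


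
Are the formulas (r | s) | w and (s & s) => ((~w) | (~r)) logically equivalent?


Compare truth tables:
r | s | w | φ | ψ
-----------------
False | False | False | False | True
True | False | False | True | True
False | True | False | True | True
True | True | False | True | True
False | False | True | True | True
True | False | True | True | True
False | True | True | True | True
True | True | True | True | False
They differ at row 1 (r=False, s=False, w=False): φ=False but ψ=True.

No, they are not logically equivalent.


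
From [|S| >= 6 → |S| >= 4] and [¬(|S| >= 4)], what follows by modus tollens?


Modus tollens: from (P → Q) and ¬Q, infer ¬P.
Q = '|S| >= 4' is denied; since P → Q, P must also fail.

Not (|S| >= 6).


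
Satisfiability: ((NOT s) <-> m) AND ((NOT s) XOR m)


Check all 4 assignments over {m, s}:
m | s | φ
---------
F | F | F
T | F | F
F | T | F
T | T | F
No assignment makes the formula true.

Unsatisfiable.


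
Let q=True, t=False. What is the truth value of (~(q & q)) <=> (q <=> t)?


Substitute q=True, t=False:
q & q = True & True = True
~(q & q) = False
q <=> t = True <=> False = False
(~(q & q)) <=> (q <=> t) = False <=> False = True

True


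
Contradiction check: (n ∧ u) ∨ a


Truth table over {a, n, u}:
a | n | u | φ
-------------
F | F | F | F
T | F | F | T
F | T | F | F
T | T | F | T
F | F | T | F
T | F | T | T
F | T | T | T
T | T | T | T
Satisfying assignment at row 2: a=T, n=F, u=F gives T.

No, it is not a contradiction.


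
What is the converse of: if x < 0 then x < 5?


The converse of (P → Q) is (Q → P). It is not in general equivalent to the original.
Here P = 'x < 0' and Q = 'x < 5'.

If x < 5, then x < 0.


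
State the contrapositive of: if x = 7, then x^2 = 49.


The contrapositive of (P → Q) is (¬Q → ¬P); it is logically equivalent to the original.
Here P = 'x = 7' and Q = 'x^2 = 49'.

If not (x^2 = 49), then not (x = 7).


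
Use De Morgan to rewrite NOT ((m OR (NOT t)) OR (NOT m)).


De Morgan: the negation of a disjunction is the conjunction of the negations.
Distribute NOT across OR, flipping it to AND, and negate each literal.

((NOT m) AND t) AND m


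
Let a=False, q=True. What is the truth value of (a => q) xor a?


Substitute a=False, q=True:
a => q = False => True = True
(a => q) xor a = True xor False = True

True


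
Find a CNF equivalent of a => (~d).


Step 1: Rewrite a → (¬d) as ¬a ∨ (¬d).

(~a) | (~d)


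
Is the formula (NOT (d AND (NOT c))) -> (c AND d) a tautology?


Build the truth table over {c, d}:
c | d | φ
---------
F | F | F
T | F | F
F | T | T
T | T | T
Counterexample at row 1: with c=F, d=F, the formula is F.

No, it is not a tautology.


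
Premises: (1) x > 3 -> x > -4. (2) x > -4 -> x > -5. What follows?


Hypothetical syllogism: from (P → Q) and (Q → R), infer (P → R).
Chain the two implications through the shared middle term 'x > -4'.

x > 3 -> x > -5


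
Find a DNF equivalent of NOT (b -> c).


Step 1: Rewrite implication then negate: ¬(¬b ∨ c) = b ∧ ¬c.

b AND (NOT c)


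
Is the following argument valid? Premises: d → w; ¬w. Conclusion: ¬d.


This matches the form of modus tollens: the conclusion follows in every model of the premises.

Valid.


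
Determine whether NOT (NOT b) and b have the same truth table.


Compare truth tables:
b | φ | ψ
---------
F | F | F
T | T | T
The columns φ and ψ agree on every row.

Yes, they are logically equivalent.


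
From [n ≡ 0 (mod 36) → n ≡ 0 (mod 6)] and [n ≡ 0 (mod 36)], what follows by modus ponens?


Modus ponens: from (P → Q) and P, infer Q.
P = 'n ≡ 0 (mod 36)' is asserted, and P → Q holds, so Q follows.

n ≡ 0 (mod 6).


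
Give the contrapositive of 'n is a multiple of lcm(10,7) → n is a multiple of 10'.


The contrapositive of (P → Q) is (¬Q → ¬P); it is logically equivalent to the original.
Here P = 'n is a multiple of lcm(10,7)' and Q = 'n is a multiple of 10'.

If not (n is a multiple of 10), then not (n is a multiple of lcm(10,7)).


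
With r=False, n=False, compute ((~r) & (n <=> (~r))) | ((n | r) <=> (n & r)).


Substitute r=False, n=False:
~r = True
~r = True
n <=> (~r) = False <=> True = False
(~r) & (n <=> (~r)) = True & False = False
n | r = False | False = False
n & r = False & False = False
(n | r) <=> (n & r) = False <=> False = True
((~r) & (n <=> (~r))) | ((n | r) <=> (n & r)) = False | True = True

True


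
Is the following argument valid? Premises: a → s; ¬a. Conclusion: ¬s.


This is denying the antecedent (fallacy). There exist truth assignments where the premises are all true but the conclusion is false.

Invalid.


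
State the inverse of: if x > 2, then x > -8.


The inverse of (P → Q) is (¬P → ¬Q). It is equivalent to the converse, not to the original.
Here P = 'x > 2' and Q = 'x > -8'.

If not (x > 2), then not (x > -8).


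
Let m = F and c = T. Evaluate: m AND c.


Conjunction is true only when both operands are true.
Substitute: m=F, c=T.
F AND T evaluates to F.

F


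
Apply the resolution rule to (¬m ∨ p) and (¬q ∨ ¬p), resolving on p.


The clauses contain complementary literals p and ¬p.
Resolution eliminates this pair and disjoins the remaining literals (merging duplicates).

(¬m ∨ ¬q)


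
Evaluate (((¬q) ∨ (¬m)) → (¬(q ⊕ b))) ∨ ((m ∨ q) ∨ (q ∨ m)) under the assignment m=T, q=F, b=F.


Substitute m=T, q=F, b=F:
¬q = T
¬m = F
(¬q) ∨ (¬m) = T ∨ F = T
q ⊕ b = F ⊕ F = F
¬(q ⊕ b) = T
((¬q) ∨ (¬m)) → (¬(q ⊕ b)) = T → T = T
m ∨ q = T ∨ F = T
q ∨ m = F ∨ T = T
(m ∨ q) ∨ (q ∨ m) = T ∨ T = T
(((¬q) ∨ (¬m)) → (¬(q ⊕ b))) ∨ ((m ∨ q) ∨ (q ∨ m)) = T ∨ T = T

T


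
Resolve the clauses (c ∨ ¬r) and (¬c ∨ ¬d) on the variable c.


The clauses contain complementary literals c and ¬c.
Resolution eliminates this pair and disjoins the remaining literals (merging duplicates).

(¬r ∨ ¬d)


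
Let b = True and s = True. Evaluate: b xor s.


Exclusive or is true when exactly one operand is true.
Substitute: b=True, s=True.
True xor True evaluates to False.

False


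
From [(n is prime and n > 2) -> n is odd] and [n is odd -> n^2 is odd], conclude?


Hypothetical syllogism: from (P → Q) and (Q → R), infer (P → R).
Chain the two implications through the shared middle term 'n is odd'.

(n is prime and n > 2) -> n^2 is odd


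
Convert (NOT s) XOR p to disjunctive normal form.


Step 1: (¬s) ⊕ p is true exactly when they disagree: ((¬s) ∧ ¬p) ∨ (¬(¬s) ∧ p).
Step 2: Eliminate any double negations (¬¬X = X).

((NOT s) AND (NOT p)) OR (s AND p)


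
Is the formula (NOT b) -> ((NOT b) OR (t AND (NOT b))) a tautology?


Build the truth table over {b, t}:
b | t | φ
---------
F | F | T
T | F | T
F | T | T
T | T | T
Every row evaluates to true.

Yes, it is a tautology.


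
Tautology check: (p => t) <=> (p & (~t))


Build the truth table over {p, t}:
p | t | φ
---------
False | False | False
True | False | False
False | True | False
True | True | False
Counterexample at row 1: with p=False, t=False, the formula is False.

No, it is not a tautology.


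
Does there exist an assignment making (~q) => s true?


Search for a satisfying assignment over {q, s}.
Try q=True, s=False: the formula evaluates to True.
A satisfying assignment exists.

Satisfiable.


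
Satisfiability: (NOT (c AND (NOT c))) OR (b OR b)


Search for a satisfying assignment over {b, c}.
Try b=F, c=F: the formula evaluates to T.
A satisfying assignment exists.

Satisfiable.


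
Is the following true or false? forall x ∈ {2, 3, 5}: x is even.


Evaluate the predicate on each element: 2:True, 3:False, 5:False.
Counterexample x = 3 fails the predicate.

False


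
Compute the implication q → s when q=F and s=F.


Implication is false only when antecedent is true and consequent is false.
Substitute: q=F, s=F.
F → F evaluates to T.

T


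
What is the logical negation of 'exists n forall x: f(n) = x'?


Negation flips each quantifier (∀↔∃) and negates the inner predicate.
¬(exists n forall x: φ) = forall n exists x: ¬φ.

forall n exists x: ~(f(n) = x)


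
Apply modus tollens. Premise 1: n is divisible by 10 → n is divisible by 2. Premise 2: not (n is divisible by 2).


Modus tollens: from (P → Q) and ¬Q, infer ¬P.
Q = 'n is divisible by 2' is denied; since P → Q, P must also fail.

Not (n is divisible by 10).


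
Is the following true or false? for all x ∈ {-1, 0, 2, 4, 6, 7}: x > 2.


Evaluate the predicate on each element: -1:F, 0:F, 2:F, 4:T, 6:T, 7:T.
Counterexample x = -1 fails the predicate.

F


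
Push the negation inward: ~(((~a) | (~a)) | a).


De Morgan: the negation of a disjunction is the conjunction of the negations.
Distribute ~ across |, flipping it to &, and negate each literal.

(a & a) & (~a)


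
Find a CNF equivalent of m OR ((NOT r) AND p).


Step 1: Distribute ∨ over ∧: m ∨ ((¬r) ∧ p) = (m ∨ (¬r)) ∧ (m ∨ p).

(m OR (NOT r)) AND (m OR p)


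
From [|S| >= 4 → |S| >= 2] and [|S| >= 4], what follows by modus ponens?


Modus ponens: from (P → Q) and P, infer Q.
P = '|S| >= 4' is asserted, and P → Q holds, so Q follows.

|S| >= 2.


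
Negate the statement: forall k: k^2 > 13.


¬(forall x: φ) = exists x: ¬φ, and ¬(exists x: φ) = forall x: ¬φ.
Apply to the universal statement.

exists k: ~(k^2 > 13)


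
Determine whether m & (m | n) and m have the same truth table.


Compare truth tables:
m | n | φ | ψ
-------------
False | False | False | False
True | False | True | True
False | True | False | False
True | True | True | True
The columns φ and ψ agree on every row.

Yes, they are logically equivalent.


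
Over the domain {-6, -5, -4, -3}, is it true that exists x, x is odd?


Evaluate the predicate on each element: -6:False, -5:True, -4:False, -3:True.
Witness x = -5 satisfies the predicate.

True


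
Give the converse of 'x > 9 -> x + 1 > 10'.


The converse of (P → Q) is (Q → P). It is not in general equivalent to the original.
Here P = 'x > 9' and Q = 'x + 1 > 10'.

If x + 1 > 10, then x > 9.


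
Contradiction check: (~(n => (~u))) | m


Truth table over {m, n, u}:
m | n | u | φ
-------------
False | False | False | False
True | False | False | True
False | True | False | False
True | True | False | True
False | False | True | False
True | False | True | True
False | True | True | True
True | True | True | True
Satisfying assignment at row 2: m=True, n=False, u=False gives True.

No, it is not a contradiction.


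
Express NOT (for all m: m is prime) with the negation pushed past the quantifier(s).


¬(for all x: φ) = there exists x: ¬φ, and ¬(there exists x: φ) = for all x: ¬φ.
Apply to the universal statement.

there exists m: NOT(m is prime)


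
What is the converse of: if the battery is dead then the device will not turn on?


The converse of (P → Q) is (Q → P). It is not in general equivalent to the original.
Here P = 'the battery is dead' and Q = 'the device will not turn on'.

If the device will not turn on, then the battery is dead.


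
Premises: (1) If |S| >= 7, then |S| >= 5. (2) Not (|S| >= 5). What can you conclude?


Modus tollens: from (P → Q) and ¬Q, infer ¬P.
Q = '|S| >= 5' is denied; since P → Q, P must also fail.

Not (|S| >= 7).


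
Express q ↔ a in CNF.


Step 1: Rewrite q ↔ a as (q → a) ∧ (a → q).
Step 2: Rewrite each implication as a disjunction.

((¬q) ∨ a) ∧ ((¬a) ∨ q)


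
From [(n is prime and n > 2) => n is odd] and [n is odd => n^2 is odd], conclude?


Hypothetical syllogism: from (P → Q) and (Q → R), infer (P → R).
Chain the two implications through the shared middle term 'n is odd'.

(n is prime and n > 2) => n^2 is odd


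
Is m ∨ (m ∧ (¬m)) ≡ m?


Compare truth tables:
m | φ | ψ
---------
F | F | F
T | T | T
The columns φ and ψ agree on every row.

Yes, they are logically equivalent.


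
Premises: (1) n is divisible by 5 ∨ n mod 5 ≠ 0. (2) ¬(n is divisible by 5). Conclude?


Disjunctive syllogism: from (P ∨ Q) and ¬P, infer Q.
One disjunct, 'n is divisible by 5', is ruled out; the other must hold.

n mod 5 ≠ 0


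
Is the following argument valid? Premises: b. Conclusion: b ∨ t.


This matches the form of disjunction introduction: the conclusion follows in every model of the premises.

Valid.


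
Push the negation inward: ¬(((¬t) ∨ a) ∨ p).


De Morgan: the negation of a disjunction is the conjunction of the negations.
Distribute ¬ across ∨, flipping it to ∧, and negate each literal.

(t ∧ (¬a)) ∧ (¬p)


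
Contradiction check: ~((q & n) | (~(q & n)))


Truth table over {n, q}:
n | q | φ
---------
False | False | False
True | False | False
False | True | False
True | True | False
Every row is false.

Yes, it is a contradiction.


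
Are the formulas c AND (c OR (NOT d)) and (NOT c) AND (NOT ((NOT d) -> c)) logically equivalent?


Compare truth tables:
c | d | φ | ψ
-------------
F | F | F | T
T | F | T | F
F | T | F | F
T | T | T | F
They differ at row 1 (c=F, d=F): φ=F but ψ=T.

No, they are not logically equivalent.


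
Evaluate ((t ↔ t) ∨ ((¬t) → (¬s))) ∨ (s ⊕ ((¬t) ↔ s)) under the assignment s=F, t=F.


Substitute s=F, t=F:
t ↔ t = F ↔ F = T
¬t = T
¬s = T
(¬t) → (¬s) = T → T = T
(t ↔ t) ∨ ((¬t) → (¬s)) = T ∨ T = T
¬t = T
(¬t) ↔ s = T ↔ F = F
s ⊕ ((¬t) ↔ s) = F ⊕ F = F
((t ↔ t) ∨ ((¬t) → (¬s))) ∨ (s ⊕ ((¬t) ↔ s)) = T ∨ F = T

T


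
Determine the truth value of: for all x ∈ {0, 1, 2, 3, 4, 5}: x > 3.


Evaluate the predicate on each element: 0:F, 1:F, 2:F, 3:F, 4:T, 5:T.
Counterexample x = 0 fails the predicate.

F


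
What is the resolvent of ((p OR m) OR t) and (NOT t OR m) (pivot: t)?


The clauses contain complementary literals t and NOTt.
Resolution eliminates this pair and disjoins the remaining literals (merging duplicates).

(p OR m)


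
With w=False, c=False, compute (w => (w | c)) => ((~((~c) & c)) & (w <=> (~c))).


Substitute w=False, c=False:
w | c = False | False = False
w => (w | c) = False => False = True
~c = True
(~c) & c = True & False = False
~((~c) & c) = True
~c = True
w <=> (~c) = False <=> True = False
(~((~c) & c)) & (w <=> (~c)) = True & False = False
(w => (w | c)) => ((~((~c) & c)) & (w <=> (~c))) = True => False = False

False


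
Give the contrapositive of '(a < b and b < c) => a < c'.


The contrapositive of (P → Q) is (¬Q → ¬P); it is logically equivalent to the original.
Here P = '(a < b and b < c)' and Q = 'a < c'.

If not (a < c), then not ((a < b and b < c)).


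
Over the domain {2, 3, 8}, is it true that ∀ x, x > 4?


Evaluate the predicate on each element: 2:F, 3:F, 8:T.
Counterexample x = 2 fails the predicate.

F


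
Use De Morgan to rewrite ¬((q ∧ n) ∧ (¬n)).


De Morgan: the negation of a conjunction is the disjunction of the negations.
Distribute ¬ across ∧, flipping it to ∨, and negate each literal.

((¬q) ∨ (¬n)) ∨ n


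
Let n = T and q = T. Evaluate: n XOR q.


Exclusive or is true when exactly one operand is true.
Substitute: n=T, q=T.
T XOR T evaluates to F.

F


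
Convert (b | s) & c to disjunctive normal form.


Step 1: Distribute ∧ over ∨: (b ∨ s) ∧ c = (b ∧ c) ∨ (s ∧ c).

(b & c) | (s & c)


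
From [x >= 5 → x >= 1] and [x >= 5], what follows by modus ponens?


Modus ponens: from (P → Q) and P, infer Q.
P = 'x >= 5' is asserted, and P → Q holds, so Q follows.

x >= 1.


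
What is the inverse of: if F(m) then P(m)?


The inverse of (P → Q) is (¬P → ¬Q). It is equivalent to the converse, not to the original.
Here P = 'F(m)' and Q = 'P(m)'.

If not (F(m)), then not (P(m)).


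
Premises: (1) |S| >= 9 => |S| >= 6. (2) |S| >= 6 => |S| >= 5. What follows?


Hypothetical syllogism: from (P → Q) and (Q → R), infer (P → R).
Chain the two implications through the shared middle term '|S| >= 6'.

|S| >= 9 => |S| >= 5


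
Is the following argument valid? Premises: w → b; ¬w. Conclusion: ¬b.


This is denying the antecedent (fallacy). There exist truth assignments where the premises are all true but the conclusion is false.

Invalid.


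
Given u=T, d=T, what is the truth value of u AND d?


Conjunction is true only when both operands are true.
Substitute: u=T, d=T.
T AND T evaluates to T.

T


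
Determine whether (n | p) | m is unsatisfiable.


Truth table over {m, n, p}:
m | n | p | φ
-------------
False | False | False | False
True | False | False | True
False | True | False | True
True | True | False | True
False | False | True | True
True | False | True | True
False | True | True | True
True | True | True | True
Satisfying assignment at row 2: m=True, n=False, p=False gives True.

No, it is not a contradiction.


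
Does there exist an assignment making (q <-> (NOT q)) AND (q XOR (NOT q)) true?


Check all 2 assignments over {q}:
q | φ
-----
F | F
T | F
No assignment makes the formula true.

Unsatisfiable.


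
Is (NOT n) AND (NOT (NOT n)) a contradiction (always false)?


Truth table over {n}:
n | φ
-----
F | F
T | F
Every row is false.

Yes, it is a contradiction.


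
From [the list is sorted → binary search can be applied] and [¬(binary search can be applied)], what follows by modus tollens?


Modus tollens: from (P → Q) and ¬Q, infer ¬P.
Q = 'binary search can be applied' is denied; since P → Q, P must also fail.

Not (the list is sorted).


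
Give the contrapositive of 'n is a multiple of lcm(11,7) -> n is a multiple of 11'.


The contrapositive of (P → Q) is (¬Q → ¬P); it is logically equivalent to the original.
Here P = 'n is a multiple of lcm(11,7)' and Q = 'n is a multiple of 11'.

If not (n is a multiple of 11), then not (n is a multiple of lcm(11,7)).


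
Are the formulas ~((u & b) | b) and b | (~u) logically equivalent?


Compare truth tables:
b | u | φ | ψ
-------------
False | False | True | True
True | False | False | True
False | True | True | False
True | True | False | True
They differ at row 2 (b=True, u=False): φ=False but ψ=True.

No, they are not logically equivalent.


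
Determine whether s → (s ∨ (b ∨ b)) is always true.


Build the truth table over {b, s}:
b | s | φ
---------
F | F | T
T | F | T
F | T | T
T | T | T
Every row evaluates to true.

Yes, it is a tautology.


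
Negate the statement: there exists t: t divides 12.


¬(for all x: φ) = there exists x: ¬φ, and ¬(there exists x: φ) = for all x: ¬φ.
Apply to the existential statement.

for all t: NOT(t divides 12)


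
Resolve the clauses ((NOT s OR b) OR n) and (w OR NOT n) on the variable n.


The clauses contain complementary literals n and NOTn.
Resolution eliminates this pair and disjoins the remaining literals (merging duplicates).

((b OR NOT s) OR w)


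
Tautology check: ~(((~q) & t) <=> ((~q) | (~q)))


Build the truth table over {q, t}:
q | t | φ
---------
False | False | True
True | False | False
False | True | False
True | True | False
Counterexample at row 2: with q=True, t=False, the formula is False.

No, it is not a tautology.


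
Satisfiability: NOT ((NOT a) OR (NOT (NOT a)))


Check all 2 assignments over {a}:
a | φ
-----
F | F
T | F
No assignment makes the formula true.

Unsatisfiable.


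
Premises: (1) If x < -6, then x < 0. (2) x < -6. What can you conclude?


Modus ponens: from (P → Q) and P, infer Q.
P = 'x < -6' is asserted, and P → Q holds, so Q follows.

x < 0.


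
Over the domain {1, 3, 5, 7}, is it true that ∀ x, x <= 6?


Evaluate the predicate on each element: 1:T, 3:T, 5:T, 7:F.
Counterexample x = 7 fails the predicate.

F


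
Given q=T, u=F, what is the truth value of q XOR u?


Exclusive or is true when exactly one operand is true.
Substitute: q=T, u=F.
T XOR F evaluates to T.

T


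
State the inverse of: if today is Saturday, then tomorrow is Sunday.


The inverse of (P → Q) is (¬P → ¬Q). It is equivalent to the converse, not to the original.
Here P = 'today is Saturday' and Q = 'tomorrow is Sunday'.

If not (today is Saturday), then not (tomorrow is Sunday).


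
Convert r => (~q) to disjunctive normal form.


Step 1: Rewrite r → (¬q) as ¬r ∨ (¬q).

(~r) | (~q)


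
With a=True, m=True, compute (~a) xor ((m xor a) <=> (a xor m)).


Substitute a=True, m=True:
~a = False
m xor a = True xor True = False
a xor m = True xor True = False
(m xor a) <=> (a xor m) = False <=> False = True
(~a) xor ((m xor a) <=> (a xor m)) = False xor True = True

True


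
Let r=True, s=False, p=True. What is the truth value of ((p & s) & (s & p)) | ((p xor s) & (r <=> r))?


Substitute r=True, s=False, p=True:
p & s = True & False = False
s & p = False & True = False
(p & s) & (s & p) = False & False = False
p xor s = True xor False = True
r <=> r = True <=> True = True
(p xor s) & (r <=> r) = True & True = True
((p & s) & (s & p)) | ((p xor s) & (r <=> r)) = False | True = True

True


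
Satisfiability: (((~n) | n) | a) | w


Search for a satisfying assignment over {a, n, w}.
Try a=False, n=False, w=False: the formula evaluates to True.
A satisfying assignment exists.

Satisfiable.


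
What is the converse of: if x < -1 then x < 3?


The converse of (P → Q) is (Q → P). It is not in general equivalent to the original.
Here P = 'x < -1' and Q = 'x < 3'.

If x < 3, then x < -1.


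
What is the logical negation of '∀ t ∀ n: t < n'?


Negation flips each quantifier (∀↔∃) and negates the inner predicate.
¬(∀ t ∀ n: φ) = ∃ t ∃ n: ¬φ.

∃ t ∃ n: ¬(t < n)


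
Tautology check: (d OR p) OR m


Build the truth table over {d, m, p}:
d | m | p | φ
-------------
F | F | F | F
T | F | F | T
F | T | F | T
T | T | F | T
F | F | T | T
T | F | T | T
F | T | T | T
T | T | T | T
Counterexample at row 1: with d=F, m=F, p=F, the formula is F.

No, it is not a tautology.


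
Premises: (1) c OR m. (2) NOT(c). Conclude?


Disjunctive syllogism: from (P ∨ Q) and ¬P, infer Q.
One disjunct, 'c', is ruled out; the other must hold.

m


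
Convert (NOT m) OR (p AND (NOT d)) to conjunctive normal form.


Step 1: Distribute ∨ over ∧: (¬m) ∨ (p ∧ (¬d)) = ((¬m) ∨ p) ∧ ((¬m) ∨ (¬d)).

((NOT m) OR p) AND ((NOT m) OR (NOT d))


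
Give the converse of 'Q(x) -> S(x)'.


The converse of (P → Q) is (Q → P). It is not in general equivalent to the original.
Here P = 'Q(x)' and Q = 'S(x)'.

If S(x), then Q(x).


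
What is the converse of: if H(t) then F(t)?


The converse of (P → Q) is (Q → P). It is not in general equivalent to the original.
Here P = 'H(t)' and Q = 'F(t)'.

If F(t), then H(t).


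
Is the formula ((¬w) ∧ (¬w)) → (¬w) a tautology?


Build the truth table over {w}:
w | φ
-----
F | T
T | T
Every row evaluates to true.

Yes, it is a tautology.


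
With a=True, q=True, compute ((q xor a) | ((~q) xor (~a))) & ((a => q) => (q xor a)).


Substitute a=True, q=True:
q xor a = True xor True = False
~q = False
~a = False
(~q) xor (~a) = False xor False = False
(q xor a) | ((~q) xor (~a)) = False | False = False
a => q = True => True = True
q xor a = True xor True = False
(a => q) => (q xor a) = True => False = False
((q xor a) | ((~q) xor (~a))) & ((a => q) => (q xor a)) = False & False = False

False


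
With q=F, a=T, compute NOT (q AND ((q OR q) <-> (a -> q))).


Substitute q=F, a=T:
q OR q = F OR F = F
a -> q = T -> F = F
(q OR q) <-> (a -> q) = F <-> F = T
q AND ((q OR q) <-> (a -> q)) = F AND T = F
NOT (q AND ((q OR q) <-> (a -> q))) = T

T


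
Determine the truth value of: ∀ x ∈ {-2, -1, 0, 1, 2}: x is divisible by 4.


Evaluate the predicate on each element: -2:F, -1:F, 0:T, 1:F, 2:F.
Counterexample x = -2 fails the predicate.

F


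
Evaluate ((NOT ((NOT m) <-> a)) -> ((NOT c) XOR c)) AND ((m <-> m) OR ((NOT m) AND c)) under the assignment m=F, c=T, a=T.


Substitute m=F, c=T, a=T:
… (earlier sub-steps elided)
(NOT m) <-> a = T <-> T = T
NOT ((NOT m) <-> a) = F
NOT c = F
(NOT c) XOR c = F XOR T = T
(NOT ((NOT m) <-> a)) -> ((NOT c) XOR c) = F -> T = T
m <-> m = F <-> F = T
NOT m = T
(NOT m) AND c = T AND T = T
(m <-> m) OR ((NOT m) AND c) = T OR T = T
((NOT ((NOT m) <-> a)) -> ((NOT c) XOR c)) AND ((m <-> m) OR ((NOT m) AND c)) = T AND T = T

T


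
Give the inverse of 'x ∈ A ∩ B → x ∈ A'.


The inverse of (P → Q) is (¬P → ¬Q). It is equivalent to the converse, not to the original.
Here P = 'x ∈ A ∩ B' and Q = 'x ∈ A'.

If not (x ∈ A ∩ B), then not (x ∈ A).


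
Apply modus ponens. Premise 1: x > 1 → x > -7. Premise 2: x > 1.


Modus ponens: from (P → Q) and P, infer Q.
P = 'x > 1' is asserted, and P → Q holds, so Q follows.

x > -7.


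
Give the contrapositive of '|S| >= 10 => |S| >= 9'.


The contrapositive of (P → Q) is (¬Q → ¬P); it is logically equivalent to the original.
Here P = '|S| >= 10' and Q = '|S| >= 9'.

If not (|S| >= 9), then not (|S| >= 10).


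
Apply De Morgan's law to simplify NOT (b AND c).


De Morgan: the negation of a conjunction is the disjunction of the negations.
Distribute NOT across AND, flipping it to OR, and negate each literal.

(NOT b) OR (NOT c)


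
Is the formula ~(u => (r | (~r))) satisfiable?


Check all 4 assignments over {r, u}:
r | u | φ
---------
False | False | False
True | False | False
False | True | False
True | True | False
No assignment makes the formula true.

Unsatisfiable.


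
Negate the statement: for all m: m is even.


¬(for all x: φ) = there exists x: ¬φ, and ¬(there exists x: φ) = for all x: ¬φ.
Apply to the universal statement.

there exists m: NOT(m is even)


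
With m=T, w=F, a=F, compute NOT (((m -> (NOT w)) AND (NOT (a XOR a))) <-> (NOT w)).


Substitute m=T, w=F, a=F:
NOT w = T
m -> (NOT w) = T -> T = T
a XOR a = F XOR F = F
NOT (a XOR a) = T
(m -> (NOT w)) AND (NOT (a XOR a)) = T AND T = T
NOT w = T
((m -> (NOT w)) AND (NOT (a XOR a))) <-> (NOT w) = T <-> T = T
NOT (((m -> (NOT w)) AND (NOT (a XOR a))) <-> (NOT w)) = F

F


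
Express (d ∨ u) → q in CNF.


Step 1: Rewrite as ¬(d ∨ u) ∨ q = (¬d ∧ ¬u) ∨ q.
Step 2: Distribute ∨ over ∧.

((¬d) ∨ q) ∧ ((¬u) ∨ q)


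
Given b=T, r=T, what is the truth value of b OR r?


Disjunction is false only when both operands are false.
Substitute: b=T, r=T.
T OR T evaluates to T.

T


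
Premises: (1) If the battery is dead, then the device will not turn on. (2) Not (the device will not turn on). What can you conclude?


Modus tollens: from (P → Q) and ¬Q, infer ¬P.
Q = 'the device will not turn on' is denied; since P → Q, P must also fail.

Not (the battery is dead).


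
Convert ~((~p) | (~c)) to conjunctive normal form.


Step 1: Apply De Morgan: ¬((¬p) ∨ (¬c)) = ¬(¬p) ∧ ¬(¬c).
Step 2: Eliminate any double negations (¬¬X = X).

p & c


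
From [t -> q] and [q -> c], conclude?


Hypothetical syllogism: from (P → Q) and (Q → R), infer (P → R).
Chain the two implications through the shared middle term 'q'.

t -> c


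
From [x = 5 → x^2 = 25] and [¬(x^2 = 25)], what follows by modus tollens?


Modus tollens: from (P → Q) and ¬Q, infer ¬P.
Q = 'x^2 = 25' is denied; since P → Q, P must also fail.

Not (x = 5).


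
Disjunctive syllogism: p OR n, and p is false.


Disjunctive syllogism: from (P ∨ Q) and ¬P, infer Q.
One disjunct, 'p', is ruled out; the other must hold.

n


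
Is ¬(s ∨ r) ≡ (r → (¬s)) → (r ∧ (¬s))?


Compare truth tables:
r | s | φ | ψ
-------------
F | F | T | F
T | F | F | T
F | T | F | F
T | T | F | T
They differ at row 1 (r=F, s=F): φ=T but ψ=F.

No, they are not logically equivalent.


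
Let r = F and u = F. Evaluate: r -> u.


Implication is false only when antecedent is true and consequent is false.
Substitute: r=F, u=F.
F -> F evaluates to T.

T


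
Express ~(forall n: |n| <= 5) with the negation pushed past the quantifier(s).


¬(forall x: φ) = exists x: ¬φ, and ¬(exists x: φ) = forall x: ¬φ.
Apply to the universal statement.

exists n: ~(|n| <= 5)


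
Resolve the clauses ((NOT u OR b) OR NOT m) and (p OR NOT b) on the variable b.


The clauses contain complementary literals b and NOTb.
Resolution eliminates this pair and disjoins the remaining literals (merging duplicates).

((NOT u OR NOT m) OR p)


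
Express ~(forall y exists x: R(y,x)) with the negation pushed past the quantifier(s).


Negation flips each quantifier (∀↔∃) and negates the inner predicate.
¬(forall y exists x: φ) = exists y forall x: ¬φ.

exists y forall x: ~(R(y,x))


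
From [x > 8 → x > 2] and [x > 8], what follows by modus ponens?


Modus ponens: from (P → Q) and P, infer Q.
P = 'x > 8' is asserted, and P → Q holds, so Q follows.

x > 2.


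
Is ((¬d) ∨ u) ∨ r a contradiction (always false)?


Truth table over {d, r, u}:
d | r | u | φ
-------------
F | F | F | T
T | F | F | F
F | T | F | T
T | T | F | T
F | F | T | T
T | F | T | T
F | T | T | T
T | T | T | T
Satisfying assignment at row 1: d=F, r=F, u=F gives T.

No, it is not a contradiction.


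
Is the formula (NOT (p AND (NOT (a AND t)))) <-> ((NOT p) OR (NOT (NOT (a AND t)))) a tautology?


Build the truth table over {a, p, t}:
a | p | t | φ
-------------
F | F | F | T
T | F | F | T
F | T | F | T
T | T | F | T
F | F | T | T
T | F | T | T
F | T | T | T
T | T | T | T
Every row evaluates to true.

Yes, it is a tautology.


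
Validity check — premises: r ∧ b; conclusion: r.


This matches the form of conjunction elimination: the conclusion follows in every model of the premises.

Valid.


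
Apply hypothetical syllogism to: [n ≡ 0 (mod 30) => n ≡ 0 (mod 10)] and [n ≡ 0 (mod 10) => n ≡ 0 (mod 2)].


Hypothetical syllogism: from (P → Q) and (Q → R), infer (P → R).
Chain the two implications through the shared middle term 'n ≡ 0 (mod 10)'.

n ≡ 0 (mod 30) => n ≡ 0 (mod 2)


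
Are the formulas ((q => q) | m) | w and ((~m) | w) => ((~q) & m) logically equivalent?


Compare truth tables:
m | q | w | φ | ψ
-----------------
False | False | False | True | False
True | False | False | True | True
False | True | False | True | False
True | True | False | True | True
False | False | True | True | False
True | False | True | True | True
False | True | True | True | False
True | True | True | True | False
They differ at row 1 (m=False, q=False, w=False): φ=True but ψ=False.

No, they are not logically equivalent.


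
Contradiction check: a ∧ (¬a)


Truth table over {a}:
a | φ
-----
F | F
T | F
Every row is false.

Yes, it is a contradiction.


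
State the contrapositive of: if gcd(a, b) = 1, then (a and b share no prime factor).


The contrapositive of (P → Q) is (¬Q → ¬P); it is logically equivalent to the original.
Here P = 'gcd(a, b) = 1' and Q = '(a and b share no prime factor)'.

If not ((a and b share no prime factor)), then not (gcd(a, b) = 1).


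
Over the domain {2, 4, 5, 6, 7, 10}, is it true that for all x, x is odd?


Evaluate the predicate on each element: 2:F, 4:F, 5:T, 6:F, 7:T, 10:F.
Counterexample x = 2 fails the predicate.

F


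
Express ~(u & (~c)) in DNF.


Step 1: Apply De Morgan: ¬(u ∧ (¬c)) = ¬u ∨ ¬(¬c).
Step 2: Eliminate any double negations (¬¬X = X).

(~u) | c


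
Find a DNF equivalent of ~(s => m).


Step 1: Rewrite implication then negate: ¬(¬s ∨ m) = s ∧ ¬m.

s & (~m)


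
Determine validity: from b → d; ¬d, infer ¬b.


This matches the form of modus tollens: the conclusion follows in every model of the premises.

Valid.


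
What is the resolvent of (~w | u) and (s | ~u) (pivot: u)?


The clauses contain complementary literals u and ~u.
Resolution eliminates this pair and disjoins the remaining literals (merging duplicates).

(~w | s)


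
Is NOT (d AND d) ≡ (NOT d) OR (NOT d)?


Compare truth tables:
d | φ | ψ
---------
F | T | T
T | F | F
The columns φ and ψ agree on every row.

Yes, they are logically equivalent.


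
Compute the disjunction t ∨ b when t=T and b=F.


Disjunction is false only when both operands are false.
Substitute: t=T, b=F.
T ∨ F evaluates to T.

T


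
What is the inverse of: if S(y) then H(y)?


The inverse of (P → Q) is (¬P → ¬Q). It is equivalent to the converse, not to the original.
Here P = 'S(y)' and Q = 'H(y)'.

If not (S(y)), then not (H(y)).


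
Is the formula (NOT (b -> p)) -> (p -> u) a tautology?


Build the truth table over {b, p, u}:
b | p | u | φ
-------------
F | F | F | T
T | F | F | T
F | T | F | T
T | T | F | T
F | F | T | T
T | F | T | T
F | T | T | T
T | T | T | T
Every row evaluates to true.

Yes, it is a tautology.


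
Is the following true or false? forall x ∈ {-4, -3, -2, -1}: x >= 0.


Evaluate the predicate on each element: -4:False, -3:False, -2:False, -1:False.
Counterexample x = -4 fails the predicate.

False


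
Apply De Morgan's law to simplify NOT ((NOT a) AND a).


De Morgan: the negation of a conjunction is the disjunction of the negations.
Distribute NOT across AND, flipping it to OR, and negate each literal.

a OR (NOT a)


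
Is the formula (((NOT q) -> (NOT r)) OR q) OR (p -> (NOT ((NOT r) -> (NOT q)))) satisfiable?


Search for a satisfying assignment over {p, q, r}.
Try p=F, q=F, r=F: the formula evaluates to T.
A satisfying assignment exists.

Satisfiable.


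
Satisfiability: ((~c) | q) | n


Search for a satisfying assignment over {c, n, q}.
Try c=False, n=False, q=False: the formula evaluates to True.
A satisfying assignment exists.

Satisfiable.


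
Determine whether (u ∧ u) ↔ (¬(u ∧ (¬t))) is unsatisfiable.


Truth table over {t, u}:
t | u | φ
---------
F | F | F
T | F | F
F | T | F
T | T | T
Satisfying assignment at row 4: t=T, u=T gives T.

No, it is not a contradiction.


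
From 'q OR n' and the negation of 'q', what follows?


Disjunctive syllogism: from (P ∨ Q) and ¬P, infer Q.
One disjunct, 'q', is ruled out; the other must hold.

n


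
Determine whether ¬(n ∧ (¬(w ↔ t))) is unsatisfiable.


Truth table over {n, t, w}:
n | t | w | φ
-------------
F | F | F | T
T | F | F | T
F | T | F | T
T | T | F | F
F | F | T | T
T | F | T | F
F | T | T | T
T | T | T | T
Satisfying assignment at row 1: n=F, t=F, w=F gives T.

No, it is not a contradiction.


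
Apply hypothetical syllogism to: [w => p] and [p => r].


Hypothetical syllogism: from (P → Q) and (Q → R), infer (P → R).
Chain the two implications through the shared middle term 'p'.

w => r


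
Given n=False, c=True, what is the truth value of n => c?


Implication is false only when antecedent is true and consequent is false.
Substitute: n=False, c=True.
False => True evaluates to True.

True


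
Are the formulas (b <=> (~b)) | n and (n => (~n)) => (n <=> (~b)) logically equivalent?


Compare truth tables:
b | n | φ | ψ
-------------
False | False | False | False
True | False | False | True
False | True | True | True
True | True | True | True
They differ at row 2 (b=True, n=False): φ=False but ψ=True.

No, they are not logically equivalent.


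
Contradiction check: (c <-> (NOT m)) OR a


Truth table over {a, c, m}:
a | c | m | φ
-------------
F | F | F | F
T | F | F | T
F | T | F | T
T | T | F | T
F | F | T | T
T | F | T | T
F | T | T | F
T | T | T | T
Satisfying assignment at row 2: a=T, c=F, m=F gives T.

No, it is not a contradiction.


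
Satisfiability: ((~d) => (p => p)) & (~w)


Search for a satisfying assignment over {d, p, w}.
Try d=False, p=False, w=False: the formula evaluates to True.
A satisfying assignment exists.

Satisfiable.


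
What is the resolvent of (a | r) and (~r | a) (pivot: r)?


The clauses contain complementary literals r and ~r.
Resolution eliminates this pair and disjoins the remaining literals (merging duplicates).

a


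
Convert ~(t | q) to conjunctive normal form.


Step 1: Apply De Morgan: ¬(t ∨ q) = ¬t ∧ ¬q.

(~t) & (~q)


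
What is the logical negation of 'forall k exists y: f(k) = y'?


Negation flips each quantifier (∀↔∃) and negates the inner predicate.
¬(forall k exists y: φ) = exists k forall y: ¬φ.

exists k forall y: ~(f(k) = y)
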